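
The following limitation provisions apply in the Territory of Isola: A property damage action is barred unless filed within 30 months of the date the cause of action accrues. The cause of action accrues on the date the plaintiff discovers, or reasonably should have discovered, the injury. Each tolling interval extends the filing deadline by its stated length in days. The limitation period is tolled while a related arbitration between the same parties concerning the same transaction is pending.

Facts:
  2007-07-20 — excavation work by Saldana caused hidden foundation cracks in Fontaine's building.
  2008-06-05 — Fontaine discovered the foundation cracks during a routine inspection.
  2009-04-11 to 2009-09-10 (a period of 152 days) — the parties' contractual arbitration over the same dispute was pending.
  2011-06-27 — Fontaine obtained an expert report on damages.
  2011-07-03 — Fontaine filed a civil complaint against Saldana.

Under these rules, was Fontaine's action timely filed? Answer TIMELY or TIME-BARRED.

Under the discovery rule, the claim accrued on 2008-06-05, when Fontaine discovered the injury — not on the 2007-07-20 date of the underlying act.
Adding the 30 months base period to 2008-06-05 gives a deadline of 2010-12-05, before any tolling.
The pending related arbitration from 2009-04-11 to 2009-09-10 tolled the period for 152 days, extending the deadline to 2011-05-06.
None of the other events listed affects the running of the period under the stated rules.
Filing on 2011-07-03 missed the 2011-05-06 deadline — the action is time-barred.

TIME-BARRED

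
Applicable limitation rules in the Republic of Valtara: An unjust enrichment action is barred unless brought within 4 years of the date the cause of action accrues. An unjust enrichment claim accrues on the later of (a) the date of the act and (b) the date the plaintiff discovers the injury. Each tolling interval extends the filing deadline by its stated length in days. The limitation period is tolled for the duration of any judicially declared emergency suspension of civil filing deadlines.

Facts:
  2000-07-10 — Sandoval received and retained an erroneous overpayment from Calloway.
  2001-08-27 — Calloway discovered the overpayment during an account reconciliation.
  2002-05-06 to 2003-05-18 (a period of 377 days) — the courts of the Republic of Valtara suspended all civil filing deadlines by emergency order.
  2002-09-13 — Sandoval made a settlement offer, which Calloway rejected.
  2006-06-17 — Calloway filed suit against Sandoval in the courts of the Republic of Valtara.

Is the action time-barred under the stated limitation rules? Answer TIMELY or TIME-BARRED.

TIMELY

Taking the later of the act (2000-07-10) and discovery (2001-08-27), the claim accrued on 2001-08-27.
4 years from 2001-08-27 is 2005-08-27.
The period was tolled for 377 days by the emergency suspension of filing deadlines (2002-05-06 to 2003-05-18), pushing the deadline to 2006-09-08.
None of the other events listed affects the running of the period under the stated rules.
Calloway filed on 2006-06-17, before the 2006-09-08 deadline, so the action is timely.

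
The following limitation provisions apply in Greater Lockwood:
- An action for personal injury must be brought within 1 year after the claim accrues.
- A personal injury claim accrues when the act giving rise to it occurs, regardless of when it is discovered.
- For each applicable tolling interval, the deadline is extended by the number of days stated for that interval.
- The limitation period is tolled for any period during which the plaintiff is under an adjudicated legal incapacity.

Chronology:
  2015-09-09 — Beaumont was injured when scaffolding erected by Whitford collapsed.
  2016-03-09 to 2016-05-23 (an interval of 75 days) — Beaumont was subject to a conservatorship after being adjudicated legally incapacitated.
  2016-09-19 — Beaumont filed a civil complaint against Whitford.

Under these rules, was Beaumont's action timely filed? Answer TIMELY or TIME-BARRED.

TIMELY

The limitation period began to run on 2015-09-09.
The untolled deadline — 1 year after 2015-09-09 — is 2016-09-09.
The plaintiff's legal incapacity from 2016-03-09 to 2016-05-23 tolled the period for 75 days, extending the deadline to 2016-11-23.
Filing on 2016-09-19 beat the 2016-11-23 deadline — the action is timely.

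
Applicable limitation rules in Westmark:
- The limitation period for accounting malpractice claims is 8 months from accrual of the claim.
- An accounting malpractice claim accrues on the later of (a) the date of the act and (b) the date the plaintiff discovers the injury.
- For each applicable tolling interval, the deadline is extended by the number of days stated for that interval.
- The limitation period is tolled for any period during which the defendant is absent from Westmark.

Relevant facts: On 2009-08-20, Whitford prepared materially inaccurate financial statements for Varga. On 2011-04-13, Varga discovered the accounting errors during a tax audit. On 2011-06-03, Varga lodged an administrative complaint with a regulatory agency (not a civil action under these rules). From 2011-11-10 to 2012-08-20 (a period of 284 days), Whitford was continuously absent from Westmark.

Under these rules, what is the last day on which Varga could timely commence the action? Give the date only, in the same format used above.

2012-09-22

Because discovery on 2011-04-13 post-dates the 2009-08-20 act, accrual under the later-of rule falls on 2011-04-13.
The untolled deadline — 8 months after 2011-04-13 — is 2011-12-13.
Because the defendant's absence from the jurisdiction ran from 2011-11-10 to 2012-08-20, the deadline is extended by 284 days to 2012-09-22.
None of the other events listed affects the running of the period under the stated rules.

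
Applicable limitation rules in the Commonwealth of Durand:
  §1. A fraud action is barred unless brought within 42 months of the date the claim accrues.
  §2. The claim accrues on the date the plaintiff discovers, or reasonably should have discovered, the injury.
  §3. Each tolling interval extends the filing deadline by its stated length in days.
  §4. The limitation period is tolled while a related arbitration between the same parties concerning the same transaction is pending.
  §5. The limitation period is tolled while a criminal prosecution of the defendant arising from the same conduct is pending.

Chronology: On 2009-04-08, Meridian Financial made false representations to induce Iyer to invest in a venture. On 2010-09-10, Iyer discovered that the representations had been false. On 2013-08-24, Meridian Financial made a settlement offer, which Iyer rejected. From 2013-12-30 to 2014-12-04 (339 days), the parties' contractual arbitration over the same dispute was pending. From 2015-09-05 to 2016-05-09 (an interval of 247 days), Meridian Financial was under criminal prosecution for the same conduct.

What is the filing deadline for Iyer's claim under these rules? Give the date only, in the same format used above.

The claim did not accrue until Iyer discovered the injury on 2010-09-10; the 2009-04-08 act date does not start the clock under the stated rule.
The untolled deadline — 42 months after 2010-09-10 — is 2014-03-10.
Because the pending related arbitration ran from 2013-12-30 to 2014-12-04, the deadline is extended by 339 days to 2015-02-12.
By the time the pending criminal prosecution began on 2015-09-05, the limitation period had already expired on 2015-02-12; that interval cannot revive it.
Nothing else in the chronology tolls or restarts the period.

2015-02-12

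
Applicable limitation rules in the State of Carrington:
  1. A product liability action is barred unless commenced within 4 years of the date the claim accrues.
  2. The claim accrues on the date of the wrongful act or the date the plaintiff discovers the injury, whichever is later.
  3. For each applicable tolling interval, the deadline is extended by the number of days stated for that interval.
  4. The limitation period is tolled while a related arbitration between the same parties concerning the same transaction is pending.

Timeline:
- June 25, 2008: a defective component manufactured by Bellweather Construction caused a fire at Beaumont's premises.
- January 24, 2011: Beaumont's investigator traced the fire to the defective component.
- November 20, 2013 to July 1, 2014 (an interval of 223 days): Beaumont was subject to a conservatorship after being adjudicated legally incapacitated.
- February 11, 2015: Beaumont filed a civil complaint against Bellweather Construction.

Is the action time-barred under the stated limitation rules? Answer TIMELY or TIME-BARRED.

TIME-BARRED

Because discovery on January 24, 2011 post-dates the June 25, 2008 act, accrual under the later-of rule falls on January 24, 2011.
The untolled deadline — 4 years after January 24, 2011 — is January 24, 2015.
No stated provision tolls the period for the plaintiff's incapacity, so the interval from November 20, 2013 to July 1, 2014 has no effect on the deadline.
Filing on February 11, 2015 missed the January 24, 2015 deadline — the action is time-barred.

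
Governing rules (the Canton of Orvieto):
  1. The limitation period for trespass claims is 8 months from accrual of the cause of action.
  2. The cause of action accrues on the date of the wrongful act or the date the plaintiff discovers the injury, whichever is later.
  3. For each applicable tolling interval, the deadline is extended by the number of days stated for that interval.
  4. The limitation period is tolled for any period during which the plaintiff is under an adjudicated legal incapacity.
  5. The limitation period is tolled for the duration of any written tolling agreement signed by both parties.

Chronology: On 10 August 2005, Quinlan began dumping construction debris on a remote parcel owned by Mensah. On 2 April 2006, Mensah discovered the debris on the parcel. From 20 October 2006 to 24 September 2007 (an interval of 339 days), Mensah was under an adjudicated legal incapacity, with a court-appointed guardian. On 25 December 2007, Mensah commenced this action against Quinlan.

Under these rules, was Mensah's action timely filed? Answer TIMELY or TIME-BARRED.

Because discovery on 2 April 2006 post-dates the 10 August 2005 act, accrual under the later-of rule falls on 2 April 2006.
8 months from 2 April 2006 is 2 December 2006.
The period was tolled for 339 days by the plaintiff's legal incapacity (20 October 2006 to 24 September 2007), pushing the deadline to 6 November 2007.
The 25 December 2007 filing falls after the 6 November 2007 deadline; the claim is time-barred.

TIME-BARRED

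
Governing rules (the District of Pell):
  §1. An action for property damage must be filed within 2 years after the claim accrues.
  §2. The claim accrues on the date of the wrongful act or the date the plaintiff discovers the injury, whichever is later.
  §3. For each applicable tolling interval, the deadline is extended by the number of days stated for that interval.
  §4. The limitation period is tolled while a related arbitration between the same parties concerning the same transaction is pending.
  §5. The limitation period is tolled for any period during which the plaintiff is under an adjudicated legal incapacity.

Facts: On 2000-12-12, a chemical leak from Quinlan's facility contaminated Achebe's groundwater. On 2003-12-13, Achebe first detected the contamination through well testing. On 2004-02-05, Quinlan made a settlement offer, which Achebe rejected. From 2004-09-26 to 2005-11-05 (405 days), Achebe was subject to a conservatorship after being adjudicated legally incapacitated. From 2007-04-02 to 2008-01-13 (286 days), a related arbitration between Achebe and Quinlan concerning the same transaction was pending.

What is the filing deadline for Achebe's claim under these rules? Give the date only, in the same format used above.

2007-01-22

The claim accrued on 2003-12-13 — the later of the 2000-12-12 act and the 2003-12-13 discovery.
2 years from 2003-12-13 is 2005-12-13.
The plaintiff's legal incapacity from 2004-09-26 to 2005-11-05 tolled the period for 405 days, extending the deadline to 2007-01-22.
By the time the pending related arbitration began on 2007-04-02, the limitation period had already expired on 2007-01-22; that interval cannot revive it.
None of the other events listed affects the running of the period under the stated rules.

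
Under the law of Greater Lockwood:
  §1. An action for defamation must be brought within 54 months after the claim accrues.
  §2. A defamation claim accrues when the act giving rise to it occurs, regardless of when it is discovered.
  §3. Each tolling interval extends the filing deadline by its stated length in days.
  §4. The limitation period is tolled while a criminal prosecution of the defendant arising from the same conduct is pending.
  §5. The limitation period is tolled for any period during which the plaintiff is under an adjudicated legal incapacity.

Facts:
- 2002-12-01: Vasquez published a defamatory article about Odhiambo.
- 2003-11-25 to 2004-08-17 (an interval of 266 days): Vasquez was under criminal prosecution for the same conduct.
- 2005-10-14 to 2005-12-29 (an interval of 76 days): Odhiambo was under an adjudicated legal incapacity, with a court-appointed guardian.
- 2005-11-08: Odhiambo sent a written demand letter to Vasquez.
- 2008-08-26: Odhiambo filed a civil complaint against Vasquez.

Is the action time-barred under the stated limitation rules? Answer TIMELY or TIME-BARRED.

The claim accrued on 2002-12-01, the date of the act.
54 months from 2002-12-01 is 2007-06-01.
The period was tolled for 266 days by the pending criminal prosecution (2003-11-25 to 2004-08-17), pushing the deadline to 2008-02-22.
Because the plaintiff's legal incapacity ran from 2005-10-14 to 2005-12-29, the deadline is extended by 76 days to 2008-05-08.
The other events in the timeline have no effect on the limitation period under the stated rules.
Odhiambo filed on 2008-08-26, after the 2008-05-08 deadline, so the action is time-barred.

TIME-BARRED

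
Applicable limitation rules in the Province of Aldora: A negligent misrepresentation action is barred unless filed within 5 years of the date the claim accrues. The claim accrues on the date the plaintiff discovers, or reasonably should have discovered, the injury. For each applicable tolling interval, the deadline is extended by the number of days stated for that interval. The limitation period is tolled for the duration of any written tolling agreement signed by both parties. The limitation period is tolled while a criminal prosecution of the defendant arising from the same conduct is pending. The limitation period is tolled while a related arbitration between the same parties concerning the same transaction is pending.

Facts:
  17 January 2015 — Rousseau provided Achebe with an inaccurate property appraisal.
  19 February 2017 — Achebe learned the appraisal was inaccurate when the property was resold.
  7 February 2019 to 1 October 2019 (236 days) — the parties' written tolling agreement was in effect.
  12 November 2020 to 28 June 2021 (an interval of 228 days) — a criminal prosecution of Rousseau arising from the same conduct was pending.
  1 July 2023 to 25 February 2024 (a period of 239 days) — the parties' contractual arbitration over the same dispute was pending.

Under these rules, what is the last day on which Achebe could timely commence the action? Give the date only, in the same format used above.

29 May 2023

Accrual is tied to discovery, so the period began on 19 February 2017 rather than on 17 January 2015 when the act occurred.
5 years from 19 February 2017 is 19 February 2022.
Because the written tolling agreement ran from 7 February 2019 to 1 October 2019, the deadline is extended by 236 days to 13 October 2022.
Because the pending criminal prosecution ran from 12 November 2020 to 28 June 2021, the deadline is extended by 228 days to 29 May 2023.
The pending related arbitration from 1 July 2023 to 25 February 2024 began after the period had already run on 29 May 2023, so it has no tolling effect.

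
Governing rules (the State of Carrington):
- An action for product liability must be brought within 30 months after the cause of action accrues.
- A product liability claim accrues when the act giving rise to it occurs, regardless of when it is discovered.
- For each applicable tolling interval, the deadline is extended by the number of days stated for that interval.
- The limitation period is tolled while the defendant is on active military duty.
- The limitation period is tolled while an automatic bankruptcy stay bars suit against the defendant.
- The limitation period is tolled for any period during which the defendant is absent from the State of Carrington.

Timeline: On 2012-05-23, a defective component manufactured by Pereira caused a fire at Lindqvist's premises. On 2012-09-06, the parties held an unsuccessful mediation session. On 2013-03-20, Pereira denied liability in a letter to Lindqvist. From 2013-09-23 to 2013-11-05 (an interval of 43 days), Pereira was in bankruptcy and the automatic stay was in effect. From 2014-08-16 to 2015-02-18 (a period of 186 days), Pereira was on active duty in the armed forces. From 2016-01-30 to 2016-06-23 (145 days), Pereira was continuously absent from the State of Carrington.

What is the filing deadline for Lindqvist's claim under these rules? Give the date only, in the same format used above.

The limitation period began to run on 2012-05-23.
30 months from 2012-05-23 is 2014-11-23.
The period was tolled for 43 days by the automatic bankruptcy stay (2013-09-23 to 2013-11-05), pushing the deadline to 2015-01-05.
Because the defendant's active military service ran from 2014-08-16 to 2015-02-18, the deadline is extended by 186 days to 2015-07-10.
The defendant's absence from the jurisdiction from 2016-01-30 to 2016-06-23 began after the period had already run on 2015-07-10, so it has no tolling effect.
None of the other events listed affects the running of the period under the stated rules.

2015-07-10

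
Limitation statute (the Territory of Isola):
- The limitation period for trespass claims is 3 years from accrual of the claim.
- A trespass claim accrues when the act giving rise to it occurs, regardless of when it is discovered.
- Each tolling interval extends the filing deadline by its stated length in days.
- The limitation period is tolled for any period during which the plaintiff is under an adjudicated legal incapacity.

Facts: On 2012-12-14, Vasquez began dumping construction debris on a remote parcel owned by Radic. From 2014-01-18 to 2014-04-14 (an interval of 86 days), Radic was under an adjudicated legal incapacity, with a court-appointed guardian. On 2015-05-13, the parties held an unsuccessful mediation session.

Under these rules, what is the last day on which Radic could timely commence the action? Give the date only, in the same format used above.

The claim accrued on 2012-12-14, the date of the act.
Adding the 3 years base period to 2012-12-14 gives a deadline of 2015-12-14, before any tolling.
The plaintiff's legal incapacity from 2014-01-18 to 2014-04-14 tolled the period for 86 days, extending the deadline to 2016-03-09.
The other events in the timeline have no effect on the limitation period under the stated rules.

2016-03-09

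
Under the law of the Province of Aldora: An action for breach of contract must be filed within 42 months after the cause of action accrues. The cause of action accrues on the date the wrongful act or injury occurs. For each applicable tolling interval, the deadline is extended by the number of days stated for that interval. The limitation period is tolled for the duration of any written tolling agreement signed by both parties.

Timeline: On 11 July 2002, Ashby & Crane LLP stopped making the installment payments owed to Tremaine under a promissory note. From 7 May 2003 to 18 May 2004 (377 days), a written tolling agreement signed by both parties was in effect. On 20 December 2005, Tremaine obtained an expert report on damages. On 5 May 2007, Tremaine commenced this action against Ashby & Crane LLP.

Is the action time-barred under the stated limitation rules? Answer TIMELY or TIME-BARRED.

The claim accrued on 11 July 2002, when the wrongful act occurred.
42 months from 11 July 2002 is 11 January 2006.
The written tolling agreement from 7 May 2003 to 18 May 2004 tolled the period for 377 days, extending the deadline to 23 January 2007.
Nothing else in the chronology tolls or restarts the period.
Tremaine filed on 5 May 2007, after the 23 January 2007 deadline, so the action is time-barred.

TIME-BARRED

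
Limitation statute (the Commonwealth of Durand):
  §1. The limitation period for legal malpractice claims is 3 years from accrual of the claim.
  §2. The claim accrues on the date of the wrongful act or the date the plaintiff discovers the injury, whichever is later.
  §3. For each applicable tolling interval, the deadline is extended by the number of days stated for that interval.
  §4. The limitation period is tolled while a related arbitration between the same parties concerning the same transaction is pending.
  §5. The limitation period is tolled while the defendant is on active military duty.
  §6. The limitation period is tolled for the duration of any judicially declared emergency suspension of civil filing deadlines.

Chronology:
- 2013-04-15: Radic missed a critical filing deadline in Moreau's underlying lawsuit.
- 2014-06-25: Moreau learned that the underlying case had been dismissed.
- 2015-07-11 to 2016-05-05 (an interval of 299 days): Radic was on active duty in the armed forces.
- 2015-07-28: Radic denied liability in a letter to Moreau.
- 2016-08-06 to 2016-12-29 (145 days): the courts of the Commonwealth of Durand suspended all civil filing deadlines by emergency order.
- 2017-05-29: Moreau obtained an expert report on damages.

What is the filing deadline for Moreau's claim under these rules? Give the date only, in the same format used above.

2018-09-12

Because discovery on 2014-06-25 post-dates the 2013-04-15 act, accrual under the later-of rule falls on 2014-06-25.
3 years from 2014-06-25 is 2017-06-25.
The period was tolled for 299 days by the defendant's active military service (2015-07-11 to 2016-05-05), pushing the deadline to 2018-04-20.
The emergency suspension of filing deadlines from 2016-08-06 to 2016-12-29 tolled the period for 145 days, extending the deadline to 2018-09-12.
None of the other events listed affects the running of the period under the stated rules.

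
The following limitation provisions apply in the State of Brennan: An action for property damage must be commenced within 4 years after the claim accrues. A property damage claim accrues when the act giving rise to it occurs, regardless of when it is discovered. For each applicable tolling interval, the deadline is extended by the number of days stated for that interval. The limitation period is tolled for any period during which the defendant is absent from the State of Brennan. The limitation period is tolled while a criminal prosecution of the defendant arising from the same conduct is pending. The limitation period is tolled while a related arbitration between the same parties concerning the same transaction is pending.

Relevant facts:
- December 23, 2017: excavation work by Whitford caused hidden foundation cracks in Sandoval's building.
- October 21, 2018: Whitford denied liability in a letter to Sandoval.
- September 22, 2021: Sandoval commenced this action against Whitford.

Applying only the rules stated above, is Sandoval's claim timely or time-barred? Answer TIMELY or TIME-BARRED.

TIMELY

The limitation period began to run on December 23, 2017.
The untolled deadline — 4 years after December 23, 2017 — is December 23, 2021.
None of the other events listed affects the running of the period under the stated rules.
Sandoval filed on September 22, 2021, before the December 23, 2021 deadline, so the action is timely.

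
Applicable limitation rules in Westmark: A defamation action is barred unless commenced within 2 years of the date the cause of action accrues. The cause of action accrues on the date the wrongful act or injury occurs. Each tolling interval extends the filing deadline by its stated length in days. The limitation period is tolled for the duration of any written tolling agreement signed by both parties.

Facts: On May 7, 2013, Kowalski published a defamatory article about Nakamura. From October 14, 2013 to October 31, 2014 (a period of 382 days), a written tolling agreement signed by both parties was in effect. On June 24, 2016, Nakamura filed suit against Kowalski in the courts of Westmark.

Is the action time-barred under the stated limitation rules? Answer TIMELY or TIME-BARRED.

The limitation period began to run on May 7, 2013.
2 years from May 7, 2013 is May 7, 2015.
Because the written tolling agreement ran from October 14, 2013 to October 31, 2014, the deadline is extended by 382 days to May 23, 2016.
Nakamura filed on June 24, 2016, after the May 23, 2016 deadline, so the action is time-barred.

TIME-BARRED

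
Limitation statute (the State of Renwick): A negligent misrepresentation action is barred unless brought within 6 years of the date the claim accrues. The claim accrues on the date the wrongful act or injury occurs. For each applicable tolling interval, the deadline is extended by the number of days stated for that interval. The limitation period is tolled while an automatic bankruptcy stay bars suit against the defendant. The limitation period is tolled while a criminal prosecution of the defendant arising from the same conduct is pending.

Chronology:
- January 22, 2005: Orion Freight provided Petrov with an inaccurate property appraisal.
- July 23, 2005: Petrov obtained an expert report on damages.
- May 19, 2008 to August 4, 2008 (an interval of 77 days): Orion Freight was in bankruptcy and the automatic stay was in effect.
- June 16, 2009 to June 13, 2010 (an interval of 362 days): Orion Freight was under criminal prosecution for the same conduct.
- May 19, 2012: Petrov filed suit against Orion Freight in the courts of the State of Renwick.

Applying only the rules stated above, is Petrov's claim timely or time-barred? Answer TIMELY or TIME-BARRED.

The limitation period began to run on January 22, 2005.
6 years from January 22, 2005 is January 22, 2011.
The automatic bankruptcy stay from May 19, 2008 to August 4, 2008 tolled the period for 77 days, extending the deadline to April 9, 2011.
Because the pending criminal prosecution ran from June 16, 2009 to June 13, 2010, the deadline is extended by 362 days to April 5, 2012.
The other events in the timeline have no effect on the limitation period under the stated rules.
The May 19, 2012 filing falls after the April 5, 2012 deadline; the claim is time-barred.

TIME-BARRED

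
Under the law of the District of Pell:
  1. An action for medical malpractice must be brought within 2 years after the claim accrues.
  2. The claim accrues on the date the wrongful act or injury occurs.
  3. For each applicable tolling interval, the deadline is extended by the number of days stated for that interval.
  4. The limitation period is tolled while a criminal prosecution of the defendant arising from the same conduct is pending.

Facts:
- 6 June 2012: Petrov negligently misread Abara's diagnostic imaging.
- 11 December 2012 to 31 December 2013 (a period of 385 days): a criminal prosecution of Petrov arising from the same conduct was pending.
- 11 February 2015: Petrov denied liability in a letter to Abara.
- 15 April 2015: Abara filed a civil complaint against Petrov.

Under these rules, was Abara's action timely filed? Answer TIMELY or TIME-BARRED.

The claim accrued on 6 June 2012, when the wrongful act occurred.
The untolled deadline — 2 years after 6 June 2012 — is 6 June 2014.
The pending criminal prosecution from 11 December 2012 to 31 December 2013 tolled the period for 385 days, extending the deadline to 26 June 2015.
The other events in the timeline have no effect on the limitation period under the stated rules.
Abara filed on 15 April 2015, before the 26 June 2015 deadline, so the action is timely.

TIMELY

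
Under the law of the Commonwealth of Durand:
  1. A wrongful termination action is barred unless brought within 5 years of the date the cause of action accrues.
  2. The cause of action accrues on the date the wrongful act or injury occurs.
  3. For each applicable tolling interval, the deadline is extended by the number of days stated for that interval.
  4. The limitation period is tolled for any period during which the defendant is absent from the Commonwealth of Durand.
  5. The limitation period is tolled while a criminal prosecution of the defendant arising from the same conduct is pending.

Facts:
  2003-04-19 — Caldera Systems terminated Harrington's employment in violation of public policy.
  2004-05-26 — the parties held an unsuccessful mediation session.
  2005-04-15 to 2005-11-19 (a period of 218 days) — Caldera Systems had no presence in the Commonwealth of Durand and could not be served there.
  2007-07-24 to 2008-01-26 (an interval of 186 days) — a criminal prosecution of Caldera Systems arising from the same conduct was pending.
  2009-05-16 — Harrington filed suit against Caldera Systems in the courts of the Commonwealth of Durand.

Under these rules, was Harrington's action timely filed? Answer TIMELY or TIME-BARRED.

TIMELY

The cause of action accrued on 2003-04-19, the date of the act.
5 years from 2003-04-19 is 2008-04-19.
The period was tolled for 218 days by the defendant's absence from the jurisdiction (2005-04-15 to 2005-11-19), pushing the deadline to 2008-11-23.
The period was tolled for 186 days by the pending criminal prosecution (2007-07-24 to 2008-01-26), pushing the deadline to 2009-05-28.
None of the other events listed affects the running of the period under the stated rules.
The 2009-05-16 filing precedes the 2009-05-28 deadline; the claim is timely.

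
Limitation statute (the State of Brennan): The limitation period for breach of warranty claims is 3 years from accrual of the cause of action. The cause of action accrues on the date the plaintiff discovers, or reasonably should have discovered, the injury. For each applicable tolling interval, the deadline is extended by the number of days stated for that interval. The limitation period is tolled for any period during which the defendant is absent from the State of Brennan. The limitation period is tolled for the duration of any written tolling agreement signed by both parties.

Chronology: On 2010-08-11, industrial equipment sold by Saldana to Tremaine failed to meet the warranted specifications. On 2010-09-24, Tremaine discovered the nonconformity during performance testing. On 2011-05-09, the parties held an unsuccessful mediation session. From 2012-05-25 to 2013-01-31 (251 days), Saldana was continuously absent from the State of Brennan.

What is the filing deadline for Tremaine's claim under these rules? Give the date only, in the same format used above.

Under the discovery rule, the claim accrued on 2010-09-24, when Tremaine discovered the injury — not on the 2010-08-11 date of the underlying act.
The untolled deadline — 3 years after 2010-09-24 — is 2013-09-24.
The period was tolled for 251 days by the defendant's absence from the jurisdiction (2012-05-25 to 2013-01-31), pushing the deadline to 2014-06-02.
None of the other events listed affects the running of the period under the stated rules.

2014-06-02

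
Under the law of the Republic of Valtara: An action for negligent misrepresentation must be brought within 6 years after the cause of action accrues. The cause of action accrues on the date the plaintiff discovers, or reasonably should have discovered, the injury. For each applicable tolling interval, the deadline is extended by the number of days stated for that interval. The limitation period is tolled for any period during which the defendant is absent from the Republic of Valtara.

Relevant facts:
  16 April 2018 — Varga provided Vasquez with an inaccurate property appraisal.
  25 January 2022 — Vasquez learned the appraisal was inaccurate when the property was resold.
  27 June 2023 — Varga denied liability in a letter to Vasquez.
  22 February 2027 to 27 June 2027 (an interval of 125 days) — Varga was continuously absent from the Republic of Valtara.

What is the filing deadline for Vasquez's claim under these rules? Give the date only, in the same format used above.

Accrual is tied to discovery, so the period began on 25 January 2022 rather than on 16 April 2018 when the act occurred.
6 years from 25 January 2022 is 25 January 2028.
The defendant's absence from the jurisdiction from 22 February 2027 to 27 June 2027 tolled the period for 125 days, extending the deadline to 29 May 2028.
The other events in the timeline have no effect on the limitation period under the stated rules.

29 May 2028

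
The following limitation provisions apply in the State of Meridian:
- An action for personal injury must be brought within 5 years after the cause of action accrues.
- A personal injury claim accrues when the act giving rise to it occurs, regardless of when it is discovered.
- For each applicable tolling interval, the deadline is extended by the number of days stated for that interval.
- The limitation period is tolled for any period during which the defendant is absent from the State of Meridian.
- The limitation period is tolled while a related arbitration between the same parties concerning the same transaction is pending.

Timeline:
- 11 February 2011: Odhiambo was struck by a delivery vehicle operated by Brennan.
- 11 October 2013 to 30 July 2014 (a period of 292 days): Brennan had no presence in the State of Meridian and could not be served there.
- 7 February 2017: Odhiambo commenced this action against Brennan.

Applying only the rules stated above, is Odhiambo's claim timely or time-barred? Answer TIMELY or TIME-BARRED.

TIME-BARRED

The limitation period began to run on 11 February 2011.
Adding the 5 years base period to 11 February 2011 gives a deadline of 11 February 2016, before any tolling.
The period was tolled for 292 days by the defendant's absence from the jurisdiction (11 October 2013 to 30 July 2014), pushing the deadline to 29 November 2016.
Filing on 7 February 2017 missed the 29 November 2016 deadline — the action is time-barred.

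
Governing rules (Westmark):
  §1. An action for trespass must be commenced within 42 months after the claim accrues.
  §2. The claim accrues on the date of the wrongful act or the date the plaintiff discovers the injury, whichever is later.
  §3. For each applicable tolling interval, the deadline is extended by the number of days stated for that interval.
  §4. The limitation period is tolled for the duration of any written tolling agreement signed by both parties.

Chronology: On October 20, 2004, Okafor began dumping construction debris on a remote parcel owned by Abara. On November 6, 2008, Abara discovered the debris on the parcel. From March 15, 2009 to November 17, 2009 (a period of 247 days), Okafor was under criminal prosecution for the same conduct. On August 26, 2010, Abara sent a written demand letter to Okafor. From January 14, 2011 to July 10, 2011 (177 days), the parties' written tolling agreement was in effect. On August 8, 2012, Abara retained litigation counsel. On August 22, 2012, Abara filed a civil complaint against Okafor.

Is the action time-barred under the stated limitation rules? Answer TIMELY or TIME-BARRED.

TIMELY

Because discovery on November 6, 2008 post-dates the October 20, 2004 act, accrual under the later-of rule falls on November 6, 2008.
42 months from November 6, 2008 is May 6, 2012.
The written tolling agreement from January 14, 2011 to July 10, 2011 tolled the period for 177 days, extending the deadline to October 30, 2012.
Although a criminal prosecution ran from March 15, 2009 to November 17, 2009, the stated rules do not make that a tolling event, so it is disregarded.
Nothing else in the chronology tolls or restarts the period.
The August 22, 2012 filing precedes the October 30, 2012 deadline; the claim is timely.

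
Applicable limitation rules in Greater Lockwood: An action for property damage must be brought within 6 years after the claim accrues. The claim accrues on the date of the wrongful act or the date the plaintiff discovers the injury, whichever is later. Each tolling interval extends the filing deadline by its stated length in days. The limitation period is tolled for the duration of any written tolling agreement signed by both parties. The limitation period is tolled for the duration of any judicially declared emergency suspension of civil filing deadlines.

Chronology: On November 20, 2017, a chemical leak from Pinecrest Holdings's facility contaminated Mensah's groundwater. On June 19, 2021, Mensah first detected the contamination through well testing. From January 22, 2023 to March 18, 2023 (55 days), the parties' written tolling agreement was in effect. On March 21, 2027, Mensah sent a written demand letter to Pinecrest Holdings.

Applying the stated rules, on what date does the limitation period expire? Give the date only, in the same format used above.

August 13, 2027

The claim accrued on June 19, 2021 — the later of the November 20, 2017 act and the June 19, 2021 discovery.
6 years from June 19, 2021 is June 19, 2027.
The period was tolled for 55 days by the written tolling agreement (January 22, 2023 to March 18, 2023), pushing the deadline to August 13, 2027.
Nothing else in the chronology tolls or restarts the period.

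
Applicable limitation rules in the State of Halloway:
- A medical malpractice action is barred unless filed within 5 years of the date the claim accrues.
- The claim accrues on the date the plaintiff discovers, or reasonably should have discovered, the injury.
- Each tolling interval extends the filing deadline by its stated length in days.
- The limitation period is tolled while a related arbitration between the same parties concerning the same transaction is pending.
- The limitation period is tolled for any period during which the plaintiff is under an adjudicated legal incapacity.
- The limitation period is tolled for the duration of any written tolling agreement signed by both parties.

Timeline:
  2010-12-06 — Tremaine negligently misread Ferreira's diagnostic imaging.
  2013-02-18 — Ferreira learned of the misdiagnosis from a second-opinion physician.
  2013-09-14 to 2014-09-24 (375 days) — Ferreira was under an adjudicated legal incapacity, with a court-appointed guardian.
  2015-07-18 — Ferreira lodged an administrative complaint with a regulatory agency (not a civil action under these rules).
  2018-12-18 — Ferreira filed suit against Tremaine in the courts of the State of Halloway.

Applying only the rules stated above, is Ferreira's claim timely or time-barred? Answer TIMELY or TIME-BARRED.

The claim did not accrue until Ferreira discovered the injury on 2013-02-18; the 2010-12-06 act date does not start the clock under the stated rule.
Adding the 5 years base period to 2013-02-18 gives a deadline of 2018-02-18, before any tolling.
The period was tolled for 375 days by the plaintiff's legal incapacity (2013-09-14 to 2014-09-24), pushing the deadline to 2019-02-28.
None of the other events listed affects the running of the period under the stated rules.
Ferreira filed on 2018-12-18, before the 2019-02-28 deadline, so the action is timely.

TIMELY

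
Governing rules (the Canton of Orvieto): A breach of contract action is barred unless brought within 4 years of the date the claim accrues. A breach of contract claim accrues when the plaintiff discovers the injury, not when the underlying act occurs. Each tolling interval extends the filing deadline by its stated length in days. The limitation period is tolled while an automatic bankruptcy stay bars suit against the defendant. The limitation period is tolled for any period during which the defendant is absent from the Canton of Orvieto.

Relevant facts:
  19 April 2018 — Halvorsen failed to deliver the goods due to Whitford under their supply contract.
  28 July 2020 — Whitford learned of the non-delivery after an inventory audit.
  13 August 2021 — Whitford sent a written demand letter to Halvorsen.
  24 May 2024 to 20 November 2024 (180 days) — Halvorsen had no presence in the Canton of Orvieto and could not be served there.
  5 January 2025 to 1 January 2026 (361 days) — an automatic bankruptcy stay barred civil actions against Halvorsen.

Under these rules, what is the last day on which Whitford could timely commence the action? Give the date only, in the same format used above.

20 January 2026

Under the discovery rule, the claim accrued on 28 July 2020, when Whitford discovered the injury — not on the 19 April 2018 date of the underlying act.
Adding the 4 years base period to 28 July 2020 gives a deadline of 28 July 2024, before any tolling.
The defendant's absence from the jurisdiction from 24 May 2024 to 20 November 2024 tolled the period for 180 days, extending the deadline to 24 January 2025.
The automatic bankruptcy stay from 5 January 2025 to 1 January 2026 tolled the period for 361 days, extending the deadline to 20 January 2026.
None of the other events listed affects the running of the period under the stated rules.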